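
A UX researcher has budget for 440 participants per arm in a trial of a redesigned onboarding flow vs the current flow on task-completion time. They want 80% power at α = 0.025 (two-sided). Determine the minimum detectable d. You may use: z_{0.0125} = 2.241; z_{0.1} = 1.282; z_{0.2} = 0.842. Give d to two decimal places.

d_min ≈ 0.21

For two independent groups of n = 440 each: d_min = (z_{α/2} + z_β)·√(2/n).
z-sum = 2.241 + 0.842 = 3.083.
d_min = 3.083 × √(2/440) = 3.083 × 0.0674 = 0.208.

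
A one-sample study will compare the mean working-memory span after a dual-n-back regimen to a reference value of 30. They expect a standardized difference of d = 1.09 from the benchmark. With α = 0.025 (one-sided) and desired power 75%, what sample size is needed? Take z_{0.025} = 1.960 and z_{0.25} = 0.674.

n = 6

For a one-sample test: n = ((z_{α} + z_β) / d)².
z_{α} + z_β = 1.960 + 0.674 = 2.634.
n = (2.634 / 1.09)² = 2.417² = 5.84.
Round up.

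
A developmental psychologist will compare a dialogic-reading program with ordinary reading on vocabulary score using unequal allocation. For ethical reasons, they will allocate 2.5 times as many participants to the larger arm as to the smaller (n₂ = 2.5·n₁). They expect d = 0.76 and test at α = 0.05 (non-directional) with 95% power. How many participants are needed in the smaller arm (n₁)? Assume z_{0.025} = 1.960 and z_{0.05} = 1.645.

With allocation ratio k = n₂/n₁ = 2.5, Var(x̄₁−x̄₂) = σ²(1/n₁ + 1/(k·n₁)) = σ²·(k+1)/(k·n₁).
So n₁ = (1 + 1/k)·((z_{α/2} + z_β)/d)² = 1.400 × (3.605/0.76)².
n₁ = 1.400 × 22.50 = 31.5.
Round up: n₁ = 32, giving n₂ = 2.5 × 32 = 80.

n₁ = 32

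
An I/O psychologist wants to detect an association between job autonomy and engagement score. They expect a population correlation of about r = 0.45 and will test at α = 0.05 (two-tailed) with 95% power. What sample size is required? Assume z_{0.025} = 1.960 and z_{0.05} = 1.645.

Fisher's z: C = ½·ln((1+r)/(1−r)) = ½·ln(2.6364) = 0.4847.
n = ((z_{α/2} + z_β)/C)² + 3.
(1.960 + 1.645) / 0.4847 = 3.605 / 0.4847 = 7.438.
n = 7.438² + 3 = 55.32 + 3 = 58.3.
Round up.

n = 59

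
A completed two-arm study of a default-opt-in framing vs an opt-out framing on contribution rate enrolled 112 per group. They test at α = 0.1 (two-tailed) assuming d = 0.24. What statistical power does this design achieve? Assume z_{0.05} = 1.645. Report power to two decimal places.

For two equal groups, power = Φ(d·√(n/2) − z_{α/2}).
d·√(n/2) = 0.24 × √(112/2) = 0.24 × 7.483 = 1.796.
z_β = 1.796 − 1.645 = 0.151.
Power = Φ(0.151) = 0.560.

power ≈ 0.56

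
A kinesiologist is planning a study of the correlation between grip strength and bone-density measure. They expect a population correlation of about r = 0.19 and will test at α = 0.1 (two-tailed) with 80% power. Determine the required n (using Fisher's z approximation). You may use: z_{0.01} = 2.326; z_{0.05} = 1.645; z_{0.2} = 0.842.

n = 171

Fisher's z: C = ½·ln((1+r)/(1−r)) = ½·ln(1.4691) = 0.1923.
n = ((z_{α/2} + z_β)/C)² + 3.
(1.645 + 0.842) / 0.1923 = 2.487 / 0.1923 = 12.933.
n = 12.933² + 3 = 167.26 + 3 = 170.3.
Round up.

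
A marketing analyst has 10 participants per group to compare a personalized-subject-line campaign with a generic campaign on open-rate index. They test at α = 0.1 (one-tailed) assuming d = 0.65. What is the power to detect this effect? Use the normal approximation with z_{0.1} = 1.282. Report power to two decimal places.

power ≈ 0.57

For two equal groups, power = Φ(d·√(n/2) − z_{α}).
d·√(n/2) = 0.65 × √(10/2) = 0.65 × 2.236 = 1.453.
z_β = 1.453 − 1.282 = 0.171.
Power = Φ(0.171) = 0.568.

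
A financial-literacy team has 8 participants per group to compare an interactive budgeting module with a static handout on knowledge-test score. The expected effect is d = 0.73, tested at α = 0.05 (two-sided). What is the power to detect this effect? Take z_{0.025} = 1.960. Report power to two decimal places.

For two equal groups, power = Φ(d·√(n/2) − z_{α/2}).
d·√(n/2) = 0.73 × √(8/2) = 0.73 × 2.000 = 1.460.
z_β = 1.460 − 1.960 = -0.500.
Power = Φ(-0.500) = 0.309.

power ≈ 0.31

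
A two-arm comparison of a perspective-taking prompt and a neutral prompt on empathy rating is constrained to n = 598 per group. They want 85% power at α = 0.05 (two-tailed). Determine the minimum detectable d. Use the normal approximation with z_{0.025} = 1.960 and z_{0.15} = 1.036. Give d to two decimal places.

For two independent groups of n = 598 each: d_min = (z_{α/2} + z_β)·√(2/n).
z-sum = 1.960 + 1.036 = 2.996.
d_min = 2.996 × √(2/598) = 2.996 × 0.0578 = 0.173.

d_min ≈ 0.17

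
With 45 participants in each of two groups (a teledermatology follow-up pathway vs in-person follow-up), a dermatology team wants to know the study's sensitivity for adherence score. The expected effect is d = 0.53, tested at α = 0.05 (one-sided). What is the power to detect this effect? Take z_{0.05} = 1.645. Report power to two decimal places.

For two equal groups, power = Φ(d·√(n/2) − z_{α}).
d·√(n/2) = 0.53 × √(45/2) = 0.53 × 4.743 = 2.514.
z_β = 2.514 − 1.645 = 0.869.
Power = Φ(0.869) = 0.808.

power ≈ 0.81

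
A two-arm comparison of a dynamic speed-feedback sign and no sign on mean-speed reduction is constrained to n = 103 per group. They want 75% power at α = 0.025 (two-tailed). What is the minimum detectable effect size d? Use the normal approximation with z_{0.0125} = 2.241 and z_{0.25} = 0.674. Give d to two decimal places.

d_min ≈ 0.41

For two independent groups of n = 103 each: d_min = (z_{α/2} + z_β)·√(2/n).
z-sum = 2.241 + 0.674 = 2.915.
d_min = 2.915 × √(2/103) = 2.915 × 0.1393 = 0.406.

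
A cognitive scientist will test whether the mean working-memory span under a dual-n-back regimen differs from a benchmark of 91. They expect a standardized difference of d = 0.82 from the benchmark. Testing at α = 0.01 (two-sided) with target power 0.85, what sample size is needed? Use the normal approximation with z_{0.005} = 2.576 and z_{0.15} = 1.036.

For a one-sample test: n = ((z_{α/2} + z_β) / d)².
z_{α/2} + z_β = 2.576 + 1.036 = 3.612.
n = (3.612 / 0.82)² = 4.405² = 19.40.
Round up.

n = 20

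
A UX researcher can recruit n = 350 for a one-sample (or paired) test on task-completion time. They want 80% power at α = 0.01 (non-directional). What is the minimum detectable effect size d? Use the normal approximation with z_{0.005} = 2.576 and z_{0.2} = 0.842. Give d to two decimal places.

d_min ≈ 0.18

For a single sample (or paired design) of n = 350: d_min = (z_{α/2} + z_β)/√n.
z-sum = 2.576 + 0.842 = 3.418.
d_min = 3.418 / √350 = 3.418 / 18.708 = 0.183.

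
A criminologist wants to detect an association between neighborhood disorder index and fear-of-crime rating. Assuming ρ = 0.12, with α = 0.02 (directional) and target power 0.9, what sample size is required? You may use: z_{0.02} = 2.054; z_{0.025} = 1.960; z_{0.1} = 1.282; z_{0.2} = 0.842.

n = 769

Fisher's z: C = ½·ln((1+r)/(1−r)) = ½·ln(1.2727) = 0.1206.
n = ((z_{α} + z_β)/C)² + 3.
(2.054 + 1.282) / 0.1206 = 3.336 / 0.1206 = 27.662.
n = 27.662² + 3 = 765.17 + 3 = 768.2.
Round up.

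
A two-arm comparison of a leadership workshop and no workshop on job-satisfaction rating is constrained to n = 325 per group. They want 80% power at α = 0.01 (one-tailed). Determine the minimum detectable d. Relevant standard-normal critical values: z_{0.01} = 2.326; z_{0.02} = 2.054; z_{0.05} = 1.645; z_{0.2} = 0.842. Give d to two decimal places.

For two independent groups of n = 325 each: d_min = (z_{α} + z_β)·√(2/n).
z-sum = 2.326 + 0.842 = 3.168.
d_min = 3.168 × √(2/325) = 3.168 × 0.0784 = 0.249.

d_min ≈ 0.25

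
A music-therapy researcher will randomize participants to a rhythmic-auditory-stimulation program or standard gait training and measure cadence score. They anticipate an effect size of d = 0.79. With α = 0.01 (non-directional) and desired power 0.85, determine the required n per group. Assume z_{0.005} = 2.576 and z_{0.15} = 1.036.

For two independent groups with equal n: n = 2·((z_{α/2} + z_β) / d)².
z_{α/2} + z_β = 2.576 + 1.036 = 3.612.
n = 2 × (3.612 / 0.79)² = 2 × 4.572² = 2 × 20.90 = 41.8.
Round up to the next whole participant.

n = 42 per group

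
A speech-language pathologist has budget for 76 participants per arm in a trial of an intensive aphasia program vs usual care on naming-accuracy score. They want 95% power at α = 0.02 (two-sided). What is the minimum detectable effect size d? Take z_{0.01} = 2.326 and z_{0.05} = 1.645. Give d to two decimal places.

For two independent groups of n = 76 each: d_min = (z_{α/2} + z_β)·√(2/n).
z-sum = 2.326 + 1.645 = 3.971.
d_min = 3.971 × √(2/76) = 3.971 × 0.1622 = 0.644.

d_min ≈ 0.64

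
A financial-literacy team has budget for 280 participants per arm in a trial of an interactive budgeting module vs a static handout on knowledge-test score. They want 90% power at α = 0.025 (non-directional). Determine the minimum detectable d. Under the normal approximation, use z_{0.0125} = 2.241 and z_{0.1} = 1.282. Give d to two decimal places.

For two independent groups of n = 280 each: d_min = (z_{α/2} + z_β)·√(2/n).
z-sum = 2.241 + 1.282 = 3.523.
d_min = 3.523 × √(2/280) = 3.523 × 0.0845 = 0.298.

d_min ≈ 0.30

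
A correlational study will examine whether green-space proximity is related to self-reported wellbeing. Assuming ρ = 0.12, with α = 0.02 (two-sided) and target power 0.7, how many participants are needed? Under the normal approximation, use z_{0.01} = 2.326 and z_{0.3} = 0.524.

Fisher's z: C = ½·ln((1+r)/(1−r)) = ½·ln(1.2727) = 0.1206.
n = ((z_{α/2} + z_β)/C)² + 3.
(2.326 + 0.524) / 0.1206 = 2.850 / 0.1206 = 23.632.
n = 23.632² + 3 = 558.46 + 3 = 561.5.
Round up.

n = 562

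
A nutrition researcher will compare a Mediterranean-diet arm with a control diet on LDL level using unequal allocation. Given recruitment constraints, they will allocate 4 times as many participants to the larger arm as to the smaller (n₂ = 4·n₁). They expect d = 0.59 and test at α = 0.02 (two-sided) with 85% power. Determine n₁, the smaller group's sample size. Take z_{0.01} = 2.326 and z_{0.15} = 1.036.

n₁ = 41

With allocation ratio k = n₂/n₁ = 4, Var(x̄₁−x̄₂) = σ²(1/n₁ + 1/(k·n₁)) = σ²·(k+1)/(k·n₁).
So n₁ = (1 + 1/k)·((z_{α/2} + z_β)/d)² = 1.250 × (3.362/0.59)².
n₁ = 1.250 × 32.47 = 40.6.
Round up: n₁ = 41, giving n₂ = 4 × 41 = 164.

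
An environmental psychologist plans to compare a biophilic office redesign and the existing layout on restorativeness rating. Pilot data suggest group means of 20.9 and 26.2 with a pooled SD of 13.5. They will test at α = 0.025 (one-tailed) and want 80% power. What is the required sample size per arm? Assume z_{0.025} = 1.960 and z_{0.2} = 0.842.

Cohen's d = |M₁ − M₂| / SD_pooled = |20.9 − 26.2| / 13.5 = 5.3 / 13.5 = 0.393.
For two independent groups with equal n: n = 2·((z_{α} + z_β) / d)².
z_{α} + z_β = 1.960 + 0.842 = 2.802.
n = 2 × (2.802 / 0.393)² = 2 × 7.130² = 2 × 50.83 = 101.7.
Round up to the next whole participant.

n = 102 per group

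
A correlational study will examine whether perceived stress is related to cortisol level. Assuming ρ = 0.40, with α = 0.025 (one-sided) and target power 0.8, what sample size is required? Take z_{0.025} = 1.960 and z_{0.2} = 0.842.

n = 47

Fisher's z: C = ½·ln((1+r)/(1−r)) = ½·ln(2.3333) = 0.4236.
n = ((z_{α} + z_β)/C)² + 3.
(1.960 + 0.842) / 0.4236 = 2.802 / 0.4236 = 6.615.
n = 6.615² + 3 = 43.75 + 3 = 46.8.
Round up.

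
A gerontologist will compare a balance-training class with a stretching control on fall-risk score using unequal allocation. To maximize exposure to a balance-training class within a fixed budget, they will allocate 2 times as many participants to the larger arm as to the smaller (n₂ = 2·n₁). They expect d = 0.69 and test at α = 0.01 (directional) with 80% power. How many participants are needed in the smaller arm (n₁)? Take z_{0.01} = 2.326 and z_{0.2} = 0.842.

With allocation ratio k = n₂/n₁ = 2, Var(x̄₁−x̄₂) = σ²(1/n₁ + 1/(k·n₁)) = σ²·(k+1)/(k·n₁).
So n₁ = (1 + 1/k)·((z_{α} + z_β)/d)² = 1.500 × (3.168/0.69)².
n₁ = 1.500 × 21.08 = 31.6.
Round up: n₁ = 32, giving n₂ = 2 × 32 = 64.

n₁ = 32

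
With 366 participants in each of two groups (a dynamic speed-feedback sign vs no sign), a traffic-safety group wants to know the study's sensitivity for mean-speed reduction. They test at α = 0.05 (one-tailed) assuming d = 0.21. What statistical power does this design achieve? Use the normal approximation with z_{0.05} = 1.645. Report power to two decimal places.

For two equal groups, power = Φ(d·√(n/2) − z_{α}).
d·√(n/2) = 0.21 × √(366/2) = 0.21 × 13.528 = 2.841.
z_β = 2.841 − 1.645 = 1.196.
Power = Φ(1.196) = 0.884.

power ≈ 0.88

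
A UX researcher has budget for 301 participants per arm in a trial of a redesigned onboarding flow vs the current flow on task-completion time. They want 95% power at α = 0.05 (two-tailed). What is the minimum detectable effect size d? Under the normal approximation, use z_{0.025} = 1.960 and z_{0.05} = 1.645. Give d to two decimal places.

d_min ≈ 0.29

For two independent groups of n = 301 each: d_min = (z_{α/2} + z_β)·√(2/n).
z-sum = 1.960 + 1.645 = 3.605.
d_min = 3.605 × √(2/301) = 3.605 × 0.0815 = 0.294.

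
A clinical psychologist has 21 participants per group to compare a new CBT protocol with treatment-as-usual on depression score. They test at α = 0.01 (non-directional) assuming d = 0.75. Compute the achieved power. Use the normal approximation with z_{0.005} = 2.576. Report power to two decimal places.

For two equal groups, power = Φ(d·√(n/2) − z_{α/2}).
d·√(n/2) = 0.75 × √(21/2) = 0.75 × 3.240 = 2.430.
z_β = 2.430 − 2.576 = -0.146.
Power = Φ(-0.146) = 0.442.

power ≈ 0.44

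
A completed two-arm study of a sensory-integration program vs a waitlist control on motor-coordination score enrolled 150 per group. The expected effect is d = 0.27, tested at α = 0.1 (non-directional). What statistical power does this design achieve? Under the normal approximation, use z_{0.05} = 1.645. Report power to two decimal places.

For two equal groups, power = Φ(d·√(n/2) − z_{α/2}).
d·√(n/2) = 0.27 × √(150/2) = 0.27 × 8.660 = 2.338.
z_β = 2.338 − 1.645 = 0.693.
Power = Φ(0.693) = 0.756.

power ≈ 0.76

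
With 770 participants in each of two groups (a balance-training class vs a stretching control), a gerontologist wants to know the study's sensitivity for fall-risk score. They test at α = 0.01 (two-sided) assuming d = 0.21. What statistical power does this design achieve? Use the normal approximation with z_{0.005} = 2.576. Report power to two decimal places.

For two equal groups, power = Φ(d·√(n/2) − z_{α/2}).
d·√(n/2) = 0.21 × √(770/2) = 0.21 × 19.621 = 4.120.
z_β = 4.120 − 2.576 = 1.544.
Power = Φ(1.544) = 0.939.

power ≈ 0.94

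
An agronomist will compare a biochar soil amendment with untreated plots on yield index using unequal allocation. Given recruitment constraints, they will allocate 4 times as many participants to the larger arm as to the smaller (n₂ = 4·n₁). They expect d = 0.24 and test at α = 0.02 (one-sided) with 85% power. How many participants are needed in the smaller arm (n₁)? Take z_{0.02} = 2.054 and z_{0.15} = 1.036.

n₁ = 208

With allocation ratio k = n₂/n₁ = 4, Var(x̄₁−x̄₂) = σ²(1/n₁ + 1/(k·n₁)) = σ²·(k+1)/(k·n₁).
So n₁ = (1 + 1/k)·((z_{α} + z_β)/d)² = 1.250 × (3.090/0.24)².
n₁ = 1.250 × 165.77 = 207.2.
Round up: n₁ = 208, giving n₂ = 4 × 208 = 832.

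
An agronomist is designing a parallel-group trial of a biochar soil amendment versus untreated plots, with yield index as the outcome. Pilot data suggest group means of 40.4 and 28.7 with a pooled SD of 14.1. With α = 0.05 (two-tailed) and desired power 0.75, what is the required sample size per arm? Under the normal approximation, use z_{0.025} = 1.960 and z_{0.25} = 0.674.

n = 21 per group

Cohen's d = |M₁ − M₂| / SD_pooled = |40.4 − 28.7| / 14.1 = 11.7 / 14.1 = 0.830.
For two independent groups with equal n: n = 2·((z_{α/2} + z_β) / d)².
z_{α/2} + z_β = 1.960 + 0.674 = 2.634.
n = 2 × (2.634 / 0.830)² = 2 × 3.173² = 2 × 10.07 = 20.1.
Round up to the next whole participant.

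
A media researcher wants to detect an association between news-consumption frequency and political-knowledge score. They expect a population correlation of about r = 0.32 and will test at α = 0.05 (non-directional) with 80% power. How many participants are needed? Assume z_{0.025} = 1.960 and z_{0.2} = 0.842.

Fisher's z: C = ½·ln((1+r)/(1−r)) = ½·ln(1.9412) = 0.3316.
n = ((z_{α/2} + z_β)/C)² + 3.
(1.960 + 0.842) / 0.3316 = 2.802 / 0.3316 = 8.450.
n = 8.450² + 3 = 71.40 + 3 = 74.4.
Round up.

n = 75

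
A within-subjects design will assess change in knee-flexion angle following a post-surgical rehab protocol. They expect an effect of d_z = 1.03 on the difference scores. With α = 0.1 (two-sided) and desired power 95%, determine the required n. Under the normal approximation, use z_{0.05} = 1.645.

n = 11 pairs

For a paired (one-sample on differences) test: n = ((z_{α/2} + z_β) / d)².
z_{α/2} + z_β = 1.645 + 1.645 = 3.290.
n = (3.290 / 1.03)² = 3.194² = 10.20.
Round up.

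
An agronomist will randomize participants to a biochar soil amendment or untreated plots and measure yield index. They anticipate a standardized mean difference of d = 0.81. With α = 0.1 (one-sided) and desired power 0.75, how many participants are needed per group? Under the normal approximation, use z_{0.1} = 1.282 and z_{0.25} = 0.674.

For two independent groups with equal n: n = 2·((z_{α} + z_β) / d)².
z_{α} + z_β = 1.282 + 0.674 = 1.956.
n = 2 × (1.956 / 0.81)² = 2 × 2.415² = 2 × 5.83 = 11.7.
Round up to the next whole participant.

n = 12 per group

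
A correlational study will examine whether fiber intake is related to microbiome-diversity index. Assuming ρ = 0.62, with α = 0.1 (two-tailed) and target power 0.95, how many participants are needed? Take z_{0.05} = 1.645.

n = 24

Fisher's z: C = ½·ln((1+r)/(1−r)) = ½·ln(4.2632) = 0.7250.
n = ((z_{α/2} + z_β)/C)² + 3.
(1.645 + 1.645) / 0.7250 = 3.290 / 0.7250 = 4.538.
n = 4.538² + 3 = 20.59 + 3 = 23.6.
Round up.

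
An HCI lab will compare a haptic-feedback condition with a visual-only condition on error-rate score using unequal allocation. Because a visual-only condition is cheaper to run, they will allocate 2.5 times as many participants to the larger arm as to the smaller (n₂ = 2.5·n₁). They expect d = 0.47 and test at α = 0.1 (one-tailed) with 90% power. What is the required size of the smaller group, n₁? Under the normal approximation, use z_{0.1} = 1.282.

n₁ = 42

With allocation ratio k = n₂/n₁ = 2.5, Var(x̄₁−x̄₂) = σ²(1/n₁ + 1/(k·n₁)) = σ²·(k+1)/(k·n₁).
So n₁ = (1 + 1/k)·((z_{α} + z_β)/d)² = 1.400 × (2.564/0.47)².
n₁ = 1.400 × 29.76 = 41.7.
Round up: n₁ = 42, giving n₂ = 2.5 × 42 = 105.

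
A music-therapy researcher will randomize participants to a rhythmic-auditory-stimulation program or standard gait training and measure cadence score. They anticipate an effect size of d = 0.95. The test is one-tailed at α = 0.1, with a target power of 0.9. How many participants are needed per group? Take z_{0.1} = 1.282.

For two independent groups with equal n: n = 2·((z_{α} + z_β) / d)².
z_{α} + z_β = 1.282 + 1.282 = 2.564.
n = 2 × (2.564 / 0.95)² = 2 × 2.699² = 2 × 7.28 = 14.6.
Round up to the next whole participant.

n = 15 per group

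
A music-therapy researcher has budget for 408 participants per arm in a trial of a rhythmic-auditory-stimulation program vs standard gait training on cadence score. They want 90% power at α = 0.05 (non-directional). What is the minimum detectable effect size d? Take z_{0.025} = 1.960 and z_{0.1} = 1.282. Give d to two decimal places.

d_min ≈ 0.23

For two independent groups of n = 408 each: d_min = (z_{α/2} + z_β)·√(2/n).
z-sum = 1.960 + 1.282 = 3.242.
d_min = 3.242 × √(2/408) = 3.242 × 0.0700 = 0.227.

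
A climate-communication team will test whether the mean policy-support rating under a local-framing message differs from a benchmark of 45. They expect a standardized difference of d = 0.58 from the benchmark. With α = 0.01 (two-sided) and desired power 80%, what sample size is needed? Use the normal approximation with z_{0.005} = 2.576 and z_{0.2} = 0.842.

n = 35

For a one-sample test: n = ((z_{α/2} + z_β) / d)².
z_{α/2} + z_β = 2.576 + 0.842 = 3.418.
n = (3.418 / 0.58)² = 5.893² = 34.73.
Round up.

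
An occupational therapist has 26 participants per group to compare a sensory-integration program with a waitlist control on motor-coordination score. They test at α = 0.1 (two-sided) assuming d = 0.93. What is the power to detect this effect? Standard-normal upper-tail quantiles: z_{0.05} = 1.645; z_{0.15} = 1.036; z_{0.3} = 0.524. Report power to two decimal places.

For two equal groups, power = Φ(d·√(n/2) − z_{α/2}).
d·√(n/2) = 0.93 × √(26/2) = 0.93 × 3.606 = 3.353.
z_β = 3.353 − 1.645 = 1.708.
Power = Φ(1.708) = 0.956.

power ≈ 0.96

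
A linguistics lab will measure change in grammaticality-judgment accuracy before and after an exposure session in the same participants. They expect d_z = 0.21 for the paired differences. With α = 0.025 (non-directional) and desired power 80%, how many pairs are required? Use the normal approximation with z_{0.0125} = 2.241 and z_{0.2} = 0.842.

n = 216 pairs

For a paired (one-sample on differences) test: n = ((z_{α/2} + z_β) / d)².
z_{α/2} + z_β = 2.241 + 0.842 = 3.083.
n = (3.083 / 0.21)² = 14.681² = 215.53.
Round up.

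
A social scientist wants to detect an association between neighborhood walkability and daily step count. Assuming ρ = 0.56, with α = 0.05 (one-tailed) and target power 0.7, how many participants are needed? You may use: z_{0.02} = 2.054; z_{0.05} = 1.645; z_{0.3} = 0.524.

n = 15

Fisher's z: C = ½·ln((1+r)/(1−r)) = ½·ln(3.5455) = 0.6328.
n = ((z_{α} + z_β)/C)² + 3.
(1.645 + 0.524) / 0.6328 = 2.169 / 0.6328 = 3.428.
n = 3.428² + 3 = 11.75 + 3 = 14.7.
Round up.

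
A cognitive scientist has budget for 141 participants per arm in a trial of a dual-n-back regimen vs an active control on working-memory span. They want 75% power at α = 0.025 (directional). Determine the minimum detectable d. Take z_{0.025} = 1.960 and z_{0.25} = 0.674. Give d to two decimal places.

d_min ≈ 0.31

For two independent groups of n = 141 each: d_min = (z_{α} + z_β)·√(2/n).
z-sum = 1.960 + 0.674 = 2.634.
d_min = 2.634 × √(2/141) = 2.634 × 0.1191 = 0.314.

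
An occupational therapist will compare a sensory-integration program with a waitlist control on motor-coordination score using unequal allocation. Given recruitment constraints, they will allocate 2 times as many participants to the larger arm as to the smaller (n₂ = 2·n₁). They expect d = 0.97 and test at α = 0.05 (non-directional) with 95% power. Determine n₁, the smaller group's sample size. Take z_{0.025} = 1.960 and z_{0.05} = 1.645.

n₁ = 21

With allocation ratio k = n₂/n₁ = 2, Var(x̄₁−x̄₂) = σ²(1/n₁ + 1/(k·n₁)) = σ²·(k+1)/(k·n₁).
So n₁ = (1 + 1/k)·((z_{α/2} + z_β)/d)² = 1.500 × (3.605/0.97)².
n₁ = 1.500 × 13.81 = 20.7.
Round up: n₁ = 21, giving n₂ = 2 × 21 = 42.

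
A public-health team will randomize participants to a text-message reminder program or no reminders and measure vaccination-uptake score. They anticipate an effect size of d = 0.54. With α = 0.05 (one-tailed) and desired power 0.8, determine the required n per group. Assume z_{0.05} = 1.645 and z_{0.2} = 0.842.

For two independent groups with equal n: n = 2·((z_{α} + z_β) / d)².
z_{α} + z_β = 1.645 + 0.842 = 2.487.
n = 2 × (2.487 / 0.54)² = 2 × 4.606² = 2 × 21.21 = 42.4.
Round up to the next whole participant.

n = 43 per group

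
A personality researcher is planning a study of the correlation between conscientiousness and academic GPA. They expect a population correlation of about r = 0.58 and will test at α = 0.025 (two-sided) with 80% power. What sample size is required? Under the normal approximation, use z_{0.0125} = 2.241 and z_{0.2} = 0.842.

n = 25

Fisher's z: C = ½·ln((1+r)/(1−r)) = ½·ln(3.7619) = 0.6625.
n = ((z_{α/2} + z_β)/C)² + 3.
(2.241 + 0.842) / 0.6625 = 3.083 / 0.6625 = 4.654.
n = 4.654² + 3 = 21.66 + 3 = 24.7.
Round up.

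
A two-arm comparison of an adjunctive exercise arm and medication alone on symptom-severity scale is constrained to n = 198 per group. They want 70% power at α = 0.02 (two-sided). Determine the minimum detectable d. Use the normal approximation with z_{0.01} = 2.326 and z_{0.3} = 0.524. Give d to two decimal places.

d_min ≈ 0.29

For two independent groups of n = 198 each: d_min = (z_{α/2} + z_β)·√(2/n).
z-sum = 2.326 + 0.524 = 2.850.
d_min = 2.850 × √(2/198) = 2.850 × 0.1005 = 0.286.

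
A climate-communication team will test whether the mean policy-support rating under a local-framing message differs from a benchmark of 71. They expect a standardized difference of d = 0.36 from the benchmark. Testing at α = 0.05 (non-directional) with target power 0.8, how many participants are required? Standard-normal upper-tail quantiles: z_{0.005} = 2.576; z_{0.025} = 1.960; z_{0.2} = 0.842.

For a one-sample test: n = ((z_{α/2} + z_β) / d)².
z_{α/2} + z_β = 1.960 + 0.842 = 2.802.
n = (2.802 / 0.36)² = 7.783² = 60.58.
Round up.

n = 61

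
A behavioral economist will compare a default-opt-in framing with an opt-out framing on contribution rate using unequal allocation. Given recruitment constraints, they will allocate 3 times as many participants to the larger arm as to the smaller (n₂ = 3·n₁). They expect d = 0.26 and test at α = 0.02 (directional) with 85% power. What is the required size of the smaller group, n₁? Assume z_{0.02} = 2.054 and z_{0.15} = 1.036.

n₁ = 189

With allocation ratio k = n₂/n₁ = 3, Var(x̄₁−x̄₂) = σ²(1/n₁ + 1/(k·n₁)) = σ²·(k+1)/(k·n₁).
So n₁ = (1 + 1/k)·((z_{α} + z_β)/d)² = 1.333 × (3.090/0.26)².
n₁ = 1.333 × 141.24 = 188.3.
Round up: n₁ = 189, giving n₂ = 3 × 189 = 567.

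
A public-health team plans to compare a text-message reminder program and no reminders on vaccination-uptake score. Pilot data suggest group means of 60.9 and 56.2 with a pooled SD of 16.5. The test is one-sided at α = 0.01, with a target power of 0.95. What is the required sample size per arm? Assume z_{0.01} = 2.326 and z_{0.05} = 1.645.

Cohen's d = |M₁ − M₂| / SD_pooled = |60.9 − 56.2| / 16.5 = 4.7 / 16.5 = 0.285.
For two independent groups with equal n: n = 2·((z_{α} + z_β) / d)².
z_{α} + z_β = 2.326 + 1.645 = 3.971.
n = 2 × (3.971 / 0.285)² = 2 × 13.933² = 2 × 194.14 = 388.3.
Round up to the next whole participant.

n = 389 per group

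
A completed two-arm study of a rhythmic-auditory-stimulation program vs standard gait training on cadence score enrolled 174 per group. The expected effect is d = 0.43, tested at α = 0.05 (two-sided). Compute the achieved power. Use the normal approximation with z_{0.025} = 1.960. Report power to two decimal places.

power ≈ 0.98

For two equal groups, power = Φ(d·√(n/2) − z_{α/2}).
d·√(n/2) = 0.43 × √(174/2) = 0.43 × 9.327 = 4.011.
z_β = 4.011 − 1.960 = 2.051.
Power = Φ(2.051) = 0.980.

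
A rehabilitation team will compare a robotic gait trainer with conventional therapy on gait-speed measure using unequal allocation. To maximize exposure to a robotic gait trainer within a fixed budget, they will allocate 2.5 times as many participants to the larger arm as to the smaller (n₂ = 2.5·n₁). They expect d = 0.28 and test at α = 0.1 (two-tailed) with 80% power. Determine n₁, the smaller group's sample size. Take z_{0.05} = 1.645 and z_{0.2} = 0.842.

n₁ = 111

With allocation ratio k = n₂/n₁ = 2.5, Var(x̄₁−x̄₂) = σ²(1/n₁ + 1/(k·n₁)) = σ²·(k+1)/(k·n₁).
So n₁ = (1 + 1/k)·((z_{α/2} + z_β)/d)² = 1.400 × (2.487/0.28)².
n₁ = 1.400 × 78.89 = 110.4.
Round up: n₁ = 111, giving n₂ = ⌈2.5 × 111⌉ = ⌈277.5⌉ = 278.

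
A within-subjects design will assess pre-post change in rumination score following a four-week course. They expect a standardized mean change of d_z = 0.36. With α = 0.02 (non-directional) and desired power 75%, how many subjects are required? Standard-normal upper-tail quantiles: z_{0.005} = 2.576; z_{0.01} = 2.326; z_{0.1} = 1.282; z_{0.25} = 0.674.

For a paired (one-sample on differences) test: n = ((z_{α/2} + z_β) / d)².
z_{α/2} + z_β = 2.326 + 0.674 = 3.000.
n = (3.000 / 0.36)² = 8.333² = 69.44.
Round up.

n = 70 pairs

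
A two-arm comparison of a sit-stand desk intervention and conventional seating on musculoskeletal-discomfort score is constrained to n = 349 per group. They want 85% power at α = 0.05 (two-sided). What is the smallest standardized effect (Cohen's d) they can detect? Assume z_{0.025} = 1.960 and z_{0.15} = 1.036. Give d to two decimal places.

For two independent groups of n = 349 each: d_min = (z_{α/2} + z_β)·√(2/n).
z-sum = 1.960 + 1.036 = 2.996.
d_min = 2.996 × √(2/349) = 2.996 × 0.0757 = 0.227.

d_min ≈ 0.23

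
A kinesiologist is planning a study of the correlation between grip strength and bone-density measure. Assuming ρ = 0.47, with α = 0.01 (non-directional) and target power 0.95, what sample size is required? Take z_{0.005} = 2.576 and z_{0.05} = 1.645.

n = 72

Fisher's z: C = ½·ln((1+r)/(1−r)) = ½·ln(2.7736) = 0.5101.
n = ((z_{α/2} + z_β)/C)² + 3.
(2.576 + 1.645) / 0.5101 = 4.221 / 0.5101 = 8.275.
n = 8.275² + 3 = 68.47 + 3 = 71.5.
Round up.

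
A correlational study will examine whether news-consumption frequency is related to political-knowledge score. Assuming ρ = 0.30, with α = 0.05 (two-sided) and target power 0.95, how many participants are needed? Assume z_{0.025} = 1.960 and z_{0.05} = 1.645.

n = 139

Fisher's z: C = ½·ln((1+r)/(1−r)) = ½·ln(1.8571) = 0.3095.
n = ((z_{α/2} + z_β)/C)² + 3.
(1.960 + 1.645) / 0.3095 = 3.605 / 0.3095 = 11.648.
n = 11.648² + 3 = 135.67 + 3 = 138.7.
Round up.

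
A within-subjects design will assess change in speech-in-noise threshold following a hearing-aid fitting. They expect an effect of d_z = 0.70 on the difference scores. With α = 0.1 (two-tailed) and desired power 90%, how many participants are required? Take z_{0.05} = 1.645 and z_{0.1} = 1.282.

For a paired (one-sample on differences) test: n = ((z_{α/2} + z_β) / d)².
z_{α/2} + z_β = 1.645 + 1.282 = 2.927.
n = (2.927 / 0.70)² = 4.181² = 17.48.
Round up.

n = 18 pairs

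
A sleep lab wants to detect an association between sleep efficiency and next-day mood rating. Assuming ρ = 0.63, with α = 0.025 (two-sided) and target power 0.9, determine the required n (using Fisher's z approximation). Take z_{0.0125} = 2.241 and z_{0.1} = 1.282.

Fisher's z: C = ½·ln((1+r)/(1−r)) = ½·ln(4.4054) = 0.7414.
n = ((z_{α/2} + z_β)/C)² + 3.
(2.241 + 1.282) / 0.7414 = 3.523 / 0.7414 = 4.752.
n = 4.752² + 3 = 22.58 + 3 = 25.6.
Round up.

n = 26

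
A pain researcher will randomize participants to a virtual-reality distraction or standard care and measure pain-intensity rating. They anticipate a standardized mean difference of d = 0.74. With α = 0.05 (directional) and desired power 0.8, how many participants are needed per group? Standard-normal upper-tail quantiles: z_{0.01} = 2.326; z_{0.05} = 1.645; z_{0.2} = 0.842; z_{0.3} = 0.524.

n = 23 per group

For two independent groups with equal n: n = 2·((z_{α} + z_β) / d)².
z_{α} + z_β = 1.645 + 0.842 = 2.487.
n = 2 × (2.487 / 0.74)² = 2 × 3.361² = 2 × 11.30 = 22.6.
Round up to the next whole participant.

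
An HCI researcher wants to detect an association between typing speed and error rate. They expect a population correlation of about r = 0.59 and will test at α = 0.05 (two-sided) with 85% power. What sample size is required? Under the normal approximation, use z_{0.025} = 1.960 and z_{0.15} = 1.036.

Fisher's z: C = ½·ln((1+r)/(1−r)) = ½·ln(3.8780) = 0.6777.
n = ((z_{α/2} + z_β)/C)² + 3.
(1.960 + 1.036) / 0.6777 = 2.996 / 0.6777 = 4.421.
n = 4.421² + 3 = 19.54 + 3 = 22.5.
Round up.

n = 23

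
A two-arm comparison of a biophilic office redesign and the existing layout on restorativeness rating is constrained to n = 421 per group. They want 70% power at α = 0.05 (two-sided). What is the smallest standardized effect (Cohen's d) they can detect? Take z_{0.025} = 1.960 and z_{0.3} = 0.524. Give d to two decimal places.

d_min ≈ 0.17

For two independent groups of n = 421 each: d_min = (z_{α/2} + z_β)·√(2/n).
z-sum = 1.960 + 0.524 = 2.484.
d_min = 2.484 × √(2/421) = 2.484 × 0.0689 = 0.171.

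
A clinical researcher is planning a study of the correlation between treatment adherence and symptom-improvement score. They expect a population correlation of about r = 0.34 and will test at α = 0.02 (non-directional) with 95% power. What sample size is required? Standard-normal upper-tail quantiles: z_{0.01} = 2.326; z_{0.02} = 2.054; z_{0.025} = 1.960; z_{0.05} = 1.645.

n = 129

Fisher's z: C = ½·ln((1+r)/(1−r)) = ½·ln(2.0303) = 0.3541.
n = ((z_{α/2} + z_β)/C)² + 3.
(2.326 + 1.645) / 0.3541 = 3.971 / 0.3541 = 11.214.
n = 11.214² + 3 = 125.76 + 3 = 128.8.
Round up.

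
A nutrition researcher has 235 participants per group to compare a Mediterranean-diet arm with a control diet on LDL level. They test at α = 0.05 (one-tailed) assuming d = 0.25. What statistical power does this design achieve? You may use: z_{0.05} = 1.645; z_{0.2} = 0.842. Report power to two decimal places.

For two equal groups, power = Φ(d·√(n/2) − z_{α}).
d·√(n/2) = 0.25 × √(235/2) = 0.25 × 10.840 = 2.710.
z_β = 2.710 − 1.645 = 1.065.
Power = Φ(1.065) = 0.857.

power ≈ 0.86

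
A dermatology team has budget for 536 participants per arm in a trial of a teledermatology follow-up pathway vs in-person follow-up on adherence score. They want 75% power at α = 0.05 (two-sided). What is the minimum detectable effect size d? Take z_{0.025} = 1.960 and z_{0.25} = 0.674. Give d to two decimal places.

For two independent groups of n = 536 each: d_min = (z_{α/2} + z_β)·√(2/n).
z-sum = 1.960 + 0.674 = 2.634.
d_min = 2.634 × √(2/536) = 2.634 × 0.0611 = 0.161.

d_min ≈ 0.16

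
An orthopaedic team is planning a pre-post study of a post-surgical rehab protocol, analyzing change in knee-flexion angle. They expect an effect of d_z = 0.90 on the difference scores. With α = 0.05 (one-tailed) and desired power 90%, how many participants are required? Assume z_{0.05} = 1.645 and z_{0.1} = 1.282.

n = 11 pairs

For a paired (one-sample on differences) test: n = ((z_{α} + z_β) / d)².
z_{α} + z_β = 1.645 + 1.282 = 2.927.
n = (2.927 / 0.90)² = 3.252² = 10.58.
Round up.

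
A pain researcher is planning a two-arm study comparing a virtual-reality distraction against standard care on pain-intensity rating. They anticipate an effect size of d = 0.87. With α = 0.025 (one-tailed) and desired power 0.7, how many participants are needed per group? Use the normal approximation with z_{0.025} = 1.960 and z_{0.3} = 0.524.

For two independent groups with equal n: n = 2·((z_{α} + z_β) / d)².
z_{α} + z_β = 1.960 + 0.524 = 2.484.
n = 2 × (2.484 / 0.87)² = 2 × 2.855² = 2 × 8.15 = 16.3.
Round up to the next whole participant.

n = 17 per group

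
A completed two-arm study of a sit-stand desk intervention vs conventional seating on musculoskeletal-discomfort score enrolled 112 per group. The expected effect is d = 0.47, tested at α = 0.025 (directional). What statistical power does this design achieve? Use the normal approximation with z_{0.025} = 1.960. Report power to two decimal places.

For two equal groups, power = Φ(d·√(n/2) − z_{α}).
d·√(n/2) = 0.47 × √(112/2) = 0.47 × 7.483 = 3.517.
z_β = 3.517 − 1.960 = 1.557.
Power = Φ(1.557) = 0.940.

power ≈ 0.94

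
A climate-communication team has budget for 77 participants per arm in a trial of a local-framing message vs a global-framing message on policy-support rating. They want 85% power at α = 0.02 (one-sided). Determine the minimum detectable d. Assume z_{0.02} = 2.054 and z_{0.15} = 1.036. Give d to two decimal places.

d_min ≈ 0.50

For two independent groups of n = 77 each: d_min = (z_{α} + z_β)·√(2/n).
z-sum = 2.054 + 1.036 = 3.090.
d_min = 3.090 × √(2/77) = 3.090 × 0.1612 = 0.498.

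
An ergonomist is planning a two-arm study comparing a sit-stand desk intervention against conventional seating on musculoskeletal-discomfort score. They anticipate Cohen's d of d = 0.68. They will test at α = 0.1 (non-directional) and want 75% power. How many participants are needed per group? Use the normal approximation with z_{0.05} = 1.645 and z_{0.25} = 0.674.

n = 24 per group

For two independent groups with equal n: n = 2·((z_{α/2} + z_β) / d)².
z_{α/2} + z_β = 1.645 + 0.674 = 2.319.
n = 2 × (2.319 / 0.68)² = 2 × 3.410² = 2 × 11.63 = 23.3.
Round up to the next whole participant.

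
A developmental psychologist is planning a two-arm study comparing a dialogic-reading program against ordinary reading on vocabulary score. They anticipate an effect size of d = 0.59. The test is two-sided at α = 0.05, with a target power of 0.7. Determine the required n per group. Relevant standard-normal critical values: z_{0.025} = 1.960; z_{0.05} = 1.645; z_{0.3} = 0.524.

For two independent groups with equal n: n = 2·((z_{α/2} + z_β) / d)².
z_{α/2} + z_β = 1.960 + 0.524 = 2.484.
n = 2 × (2.484 / 0.59)² = 2 × 4.210² = 2 × 17.73 = 35.5.
Round up to the next whole participant.

n = 36 per group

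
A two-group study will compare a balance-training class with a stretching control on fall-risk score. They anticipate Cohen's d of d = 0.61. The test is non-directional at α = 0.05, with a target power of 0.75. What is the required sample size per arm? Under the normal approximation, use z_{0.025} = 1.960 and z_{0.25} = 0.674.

For two independent groups with equal n: n = 2·((z_{α/2} + z_β) / d)².
z_{α/2} + z_β = 1.960 + 0.674 = 2.634.
n = 2 × (2.634 / 0.61)² = 2 × 4.318² = 2 × 18.65 = 37.3.
Round up to the next whole participant.

n = 38 per group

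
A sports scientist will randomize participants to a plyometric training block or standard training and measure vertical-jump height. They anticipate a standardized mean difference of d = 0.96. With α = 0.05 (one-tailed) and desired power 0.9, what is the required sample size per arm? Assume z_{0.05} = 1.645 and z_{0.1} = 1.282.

n = 19 per group

For two independent groups with equal n: n = 2·((z_{α} + z_β) / d)².
z_{α} + z_β = 1.645 + 1.282 = 2.927.
n = 2 × (2.927 / 0.96)² = 2 × 3.049² = 2 × 9.30 = 18.6.
Round up to the next whole participant.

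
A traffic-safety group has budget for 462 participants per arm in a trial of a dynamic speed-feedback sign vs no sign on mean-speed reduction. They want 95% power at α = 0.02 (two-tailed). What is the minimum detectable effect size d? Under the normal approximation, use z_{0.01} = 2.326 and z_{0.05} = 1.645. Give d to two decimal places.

For two independent groups of n = 462 each: d_min = (z_{α/2} + z_β)·√(2/n).
z-sum = 2.326 + 1.645 = 3.971.
d_min = 3.971 × √(2/462) = 3.971 × 0.0658 = 0.261.

d_min ≈ 0.26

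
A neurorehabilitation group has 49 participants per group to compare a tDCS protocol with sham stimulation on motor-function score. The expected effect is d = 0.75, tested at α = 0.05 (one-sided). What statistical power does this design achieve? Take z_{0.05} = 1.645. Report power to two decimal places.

power ≈ 0.98

For two equal groups, power = Φ(d·√(n/2) − z_{α}).
d·√(n/2) = 0.75 × √(49/2) = 0.75 × 4.950 = 3.712.
z_β = 3.712 − 1.645 = 2.067.
Power = Φ(2.067) = 0.981.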